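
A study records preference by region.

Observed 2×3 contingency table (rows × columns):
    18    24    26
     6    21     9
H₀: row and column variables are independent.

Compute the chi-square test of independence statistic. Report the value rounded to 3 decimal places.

Row totals [68, 36], col totals [24, 45, 35], n=104
χ² = (18−15.69)²/15.69 + (24−29.42)²/29.42 + (26−22.88)²/22.88 + (6−8.31)²/8.31 + (21−15.58)²/15.58 + (9−12.12)²/12.12 = 5.0932
df = 2

test statistic = 5.093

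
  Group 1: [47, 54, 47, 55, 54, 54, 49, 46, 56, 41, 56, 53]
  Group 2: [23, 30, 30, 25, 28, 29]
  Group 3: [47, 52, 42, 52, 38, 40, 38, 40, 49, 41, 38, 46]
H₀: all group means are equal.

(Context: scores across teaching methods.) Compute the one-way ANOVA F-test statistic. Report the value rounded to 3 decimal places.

Group means [51.00, 27.50, 43.58], grand mean 43.333
SSB = Σnᵢ(x̄ᵢ−x̄)² = 2210.250; SSW = ΣΣ(x−x̄ᵢ)² = 616.417
MSB = 2210.250/2 = 1105.1250; MSW = 616.417/27 = 22.8302
F = MSB/MSW = 48.4062
df = (2, 27)

test statistic = 48.406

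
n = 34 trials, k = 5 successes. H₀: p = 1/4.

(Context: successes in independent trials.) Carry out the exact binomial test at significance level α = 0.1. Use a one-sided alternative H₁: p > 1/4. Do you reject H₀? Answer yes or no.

Exact binomial: n=34, k=5, p₀=1/4=0.2500
P(X≥5) from Σ C(n,i)·p₀^i·(1−p₀)^(n−i)
p-value (one-sided, H₁ greater) = 0.95091
At α=0.1: p ≥ α → fail to reject H₀

reject H₀: no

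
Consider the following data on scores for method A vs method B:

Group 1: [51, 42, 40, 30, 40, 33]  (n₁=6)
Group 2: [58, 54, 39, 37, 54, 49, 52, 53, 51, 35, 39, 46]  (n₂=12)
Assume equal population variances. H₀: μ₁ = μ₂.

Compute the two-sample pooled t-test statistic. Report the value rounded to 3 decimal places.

test statistic = -2.062

x̄₁=39.333, s₁=7.367, n₁=6
x̄₂=47.250, s₂=7.818, n₂=12
s_p² = [5·7.367² + 11·7.818²]/16 = 58.9740
SE = √(s_p²·(1/6+1/12)) = 3.8397
t = (39.333−47.250)/3.8397 = -2.0618
df = 16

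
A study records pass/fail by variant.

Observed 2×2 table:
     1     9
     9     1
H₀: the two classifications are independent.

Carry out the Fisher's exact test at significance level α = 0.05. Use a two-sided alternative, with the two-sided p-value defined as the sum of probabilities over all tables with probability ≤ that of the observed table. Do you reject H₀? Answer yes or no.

reject H₀: yes

Margins: r₁=10, r₂=10, c₁=10, c₂=10, n=20
p_obs = C(10,1)·C(10,9)/C(20,10); sum pmf over tables with pmf ≤ p_obs
p-value (two-sided) = 0.00109
At α=0.05: p < α → reject H₀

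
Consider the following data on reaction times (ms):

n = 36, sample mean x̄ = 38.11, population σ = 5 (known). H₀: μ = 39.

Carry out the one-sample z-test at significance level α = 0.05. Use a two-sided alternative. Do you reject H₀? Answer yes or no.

SE = σ/√n = 5/√36 = 0.8333
z = (x̄−μ₀)/SE = (38.11−39)/0.8333 = -1.0680
p-value (two-sided) = 0.28552
At α=0.05: p ≥ α → fail to reject H₀

reject H₀: no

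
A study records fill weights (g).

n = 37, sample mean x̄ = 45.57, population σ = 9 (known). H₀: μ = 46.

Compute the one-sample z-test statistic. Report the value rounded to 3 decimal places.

SE = σ/√n = 9/√37 = 1.4796
z = (x̄−μ₀)/SE = (45.57−46)/1.4796 = -0.2906

test statistic = -0.291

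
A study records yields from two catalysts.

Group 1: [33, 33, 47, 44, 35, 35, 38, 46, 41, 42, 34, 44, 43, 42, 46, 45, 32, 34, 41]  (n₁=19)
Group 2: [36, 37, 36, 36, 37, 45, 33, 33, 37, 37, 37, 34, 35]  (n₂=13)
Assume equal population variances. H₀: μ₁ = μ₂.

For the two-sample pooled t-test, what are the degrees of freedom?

df = n₁ + n₂ − 2 = 19 + 13 − 2 = 30

degrees of freedom = 30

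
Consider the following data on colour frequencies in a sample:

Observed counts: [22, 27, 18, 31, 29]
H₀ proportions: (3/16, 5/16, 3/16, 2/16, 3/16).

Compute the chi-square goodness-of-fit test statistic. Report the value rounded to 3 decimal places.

test statistic = 21.153

n = 127; E_i = n·p_i = [23.81, 39.69, 23.81, 15.88, 23.81]
χ² = (22−23.81)²/23.81 + (27−39.69)²/39.69 + (18−23.81)²/23.81 + (31−15.88)²/15.88 + (29−23.81)²/23.81 = 21.1533
df = 4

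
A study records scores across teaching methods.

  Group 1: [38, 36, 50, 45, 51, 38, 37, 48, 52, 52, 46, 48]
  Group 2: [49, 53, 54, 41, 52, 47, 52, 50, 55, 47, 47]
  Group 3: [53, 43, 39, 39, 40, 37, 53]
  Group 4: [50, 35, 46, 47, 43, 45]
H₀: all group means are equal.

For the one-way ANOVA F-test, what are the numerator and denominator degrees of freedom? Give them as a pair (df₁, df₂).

degrees of freedom = [3, 32]

k = 4 groups, N = 36 total
df = (k−1, N−k) = (4−1, 36−4) = (3, 32)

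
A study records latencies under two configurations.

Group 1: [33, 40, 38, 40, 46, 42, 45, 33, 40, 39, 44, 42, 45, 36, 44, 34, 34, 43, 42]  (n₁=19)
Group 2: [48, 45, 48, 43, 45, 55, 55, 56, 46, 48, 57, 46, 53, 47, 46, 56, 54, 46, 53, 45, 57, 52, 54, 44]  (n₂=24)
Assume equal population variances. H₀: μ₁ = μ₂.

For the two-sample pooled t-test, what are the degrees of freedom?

df = n₁ + n₂ − 2 = 19 + 24 − 2 = 41

degrees of freedom = 41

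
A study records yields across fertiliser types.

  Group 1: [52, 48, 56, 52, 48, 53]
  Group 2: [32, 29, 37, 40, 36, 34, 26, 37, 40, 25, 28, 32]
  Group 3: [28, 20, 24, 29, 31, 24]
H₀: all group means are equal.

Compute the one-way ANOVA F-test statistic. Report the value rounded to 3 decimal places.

Group means [51.50, 33.00, 26.00], grand mean 35.875
SSB = Σnᵢ(x̄ᵢ−x̄)² = 2149.125; SSW = ΣΣ(x−x̄ᵢ)² = 425.500
MSB = 2149.125/2 = 1074.5625; MSW = 425.500/21 = 20.2619
F = MSB/MSW = 53.0336
df = (2, 21)

test statistic = 53.034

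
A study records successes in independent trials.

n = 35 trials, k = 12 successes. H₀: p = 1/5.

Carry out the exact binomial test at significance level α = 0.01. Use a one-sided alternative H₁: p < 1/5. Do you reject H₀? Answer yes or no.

Exact binomial: n=35, k=12, p₀=1/5=0.2000
P(X≤12) from Σ C(n,i)·p₀^i·(1−p₀)^(n−i)
p-value (one-sided, H₁ less) = 0.98582
At α=0.01: p ≥ α → fail to reject H₀

reject H₀: no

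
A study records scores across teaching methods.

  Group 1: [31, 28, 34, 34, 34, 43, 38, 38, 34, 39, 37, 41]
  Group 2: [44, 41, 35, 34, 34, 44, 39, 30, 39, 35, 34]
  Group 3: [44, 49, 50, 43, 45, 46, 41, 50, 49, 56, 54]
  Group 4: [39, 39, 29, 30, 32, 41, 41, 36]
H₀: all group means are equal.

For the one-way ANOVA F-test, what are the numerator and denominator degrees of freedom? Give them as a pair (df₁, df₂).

k = 4 groups, N = 42 total
df = (k−1, N−k) = (4−1, 42−4) = (3, 38)

degrees of freedom = [3, 38]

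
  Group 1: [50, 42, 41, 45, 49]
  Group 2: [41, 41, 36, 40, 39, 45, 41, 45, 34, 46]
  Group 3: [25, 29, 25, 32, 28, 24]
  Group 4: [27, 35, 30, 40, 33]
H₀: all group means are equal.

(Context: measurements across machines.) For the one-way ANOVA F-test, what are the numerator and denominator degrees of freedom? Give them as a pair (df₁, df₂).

degrees of freedom = [3, 22]

k = 4 groups, N = 26 total
df = (k−1, N−k) = (4−1, 26−4) = (3, 22)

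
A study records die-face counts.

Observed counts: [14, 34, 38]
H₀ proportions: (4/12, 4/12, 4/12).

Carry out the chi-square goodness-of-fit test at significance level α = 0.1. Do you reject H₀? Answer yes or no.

reject H₀: yes

n = 86; E_i = n·p_i = [28.67, 28.67, 28.67]
χ² = (14−28.67)²/28.67 + (34−28.67)²/28.67 + (38−28.67)²/28.67 = 11.5349
df = 2
p-value (upper-tail) = 0.00313
At α=0.1: p < α → reject H₀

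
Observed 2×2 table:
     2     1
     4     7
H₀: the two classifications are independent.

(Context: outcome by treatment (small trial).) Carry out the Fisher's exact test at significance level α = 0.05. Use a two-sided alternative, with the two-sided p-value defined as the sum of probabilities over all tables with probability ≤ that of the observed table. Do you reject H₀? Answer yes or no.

Margins: r₁=3, r₂=11, c₁=6, c₂=8, n=14
p_obs = C(3,2)·C(11,4)/C(14,6); sum pmf over tables with pmf ≤ p_obs
p-value (two-sided) = 0.53846
At α=0.05: p ≥ α → fail to reject H₀

reject H₀: no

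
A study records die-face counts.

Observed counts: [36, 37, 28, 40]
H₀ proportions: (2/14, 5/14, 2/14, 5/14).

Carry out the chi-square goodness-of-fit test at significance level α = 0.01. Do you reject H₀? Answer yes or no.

reject H₀: yes

n = 141; E_i = n·p_i = [20.14, 50.36, 20.14, 50.36]
χ² = (36−20.14)²/20.14 + (37−50.36)²/50.36 + (28−20.14)²/20.14 + (40−50.36)²/50.36 = 21.2213
df = 3
p-value (upper-tail) = 0.00009
At α=0.01: p < α → reject H₀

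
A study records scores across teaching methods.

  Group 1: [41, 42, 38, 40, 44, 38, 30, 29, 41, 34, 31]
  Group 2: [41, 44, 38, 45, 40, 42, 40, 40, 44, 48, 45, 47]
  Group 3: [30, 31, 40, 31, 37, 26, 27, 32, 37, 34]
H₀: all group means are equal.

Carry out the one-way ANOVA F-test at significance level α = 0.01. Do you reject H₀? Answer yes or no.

reject H₀: yes

Group means [37.09, 42.83, 32.50], grand mean 37.788
SSB = Σnᵢ(x̄ᵢ−x̄)² = 590.439; SSW = ΣΣ(x−x̄ᵢ)² = 565.076
MSB = 590.439/2 = 295.2197; MSW = 565.076/30 = 18.8359
F = MSB/MSW = 15.6733
df = (2, 30)
p-value (upper-tail) = 0.00002
At α=0.01: p < α → reject H₀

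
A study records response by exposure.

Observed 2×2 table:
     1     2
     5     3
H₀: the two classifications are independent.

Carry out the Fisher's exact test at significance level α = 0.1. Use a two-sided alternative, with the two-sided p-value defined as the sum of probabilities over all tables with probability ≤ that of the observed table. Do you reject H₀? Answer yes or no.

Margins: r₁=3, r₂=8, c₁=6, c₂=5, n=11
p_obs = C(3,1)·C(8,5)/C(11,6); sum pmf over tables with pmf ≤ p_obs
p-value (two-sided) = 0.54545
At α=0.1: p ≥ α → fail to reject H₀

reject H₀: no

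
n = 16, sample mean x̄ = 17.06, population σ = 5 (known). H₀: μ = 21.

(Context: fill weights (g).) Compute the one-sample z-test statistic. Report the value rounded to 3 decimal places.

test statistic = -3.152

SE = σ/√n = 5/√16 = 1.2500
z = (x̄−μ₀)/SE = (17.06−21)/1.2500 = -3.1520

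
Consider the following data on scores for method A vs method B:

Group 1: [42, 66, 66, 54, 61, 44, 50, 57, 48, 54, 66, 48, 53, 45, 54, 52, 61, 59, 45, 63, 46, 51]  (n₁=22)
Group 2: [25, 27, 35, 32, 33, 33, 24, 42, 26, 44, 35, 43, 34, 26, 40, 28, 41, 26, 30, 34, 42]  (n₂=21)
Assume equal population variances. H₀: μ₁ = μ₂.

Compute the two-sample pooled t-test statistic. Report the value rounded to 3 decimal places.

test statistic = 9.441

x̄₁=53.864, s₁=7.611, n₁=22
x̄₂=33.333, s₂=6.583, n₂=21
s_p² = [21·7.611² + 20·6.583²]/41 = 50.8112
SE = √(s_p²·(1/22+1/21)) = 2.1747
t = (53.864−33.333)/2.1747 = 9.4407
df = 41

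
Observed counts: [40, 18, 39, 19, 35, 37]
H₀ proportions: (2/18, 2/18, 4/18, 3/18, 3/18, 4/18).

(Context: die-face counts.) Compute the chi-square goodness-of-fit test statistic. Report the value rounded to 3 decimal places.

test statistic = 23.899

n = 188; E_i = n·p_i = [20.89, 20.89, 41.78, 31.33, 31.33, 41.78]
χ² = (40−20.89)²/20.89 + (18−20.89)²/20.89 + (39−41.78)²/41.78 + (19−31.33)²/31.33 + (35−31.33)²/31.33 + (37−41.78)²/41.78 = 23.8989
df = 5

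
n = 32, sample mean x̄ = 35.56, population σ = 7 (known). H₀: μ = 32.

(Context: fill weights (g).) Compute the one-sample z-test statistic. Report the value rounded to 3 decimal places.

SE = σ/√n = 7/√32 = 1.2374
z = (x̄−μ₀)/SE = (35.56−32)/1.2374 = 2.8769

test statistic = 2.877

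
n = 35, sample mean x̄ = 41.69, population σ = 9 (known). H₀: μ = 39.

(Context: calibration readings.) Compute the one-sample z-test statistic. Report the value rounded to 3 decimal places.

test statistic = 1.768

SE = σ/√n = 9/√35 = 1.5213
z = (x̄−μ₀)/SE = (41.69−39)/1.5213 = 1.7683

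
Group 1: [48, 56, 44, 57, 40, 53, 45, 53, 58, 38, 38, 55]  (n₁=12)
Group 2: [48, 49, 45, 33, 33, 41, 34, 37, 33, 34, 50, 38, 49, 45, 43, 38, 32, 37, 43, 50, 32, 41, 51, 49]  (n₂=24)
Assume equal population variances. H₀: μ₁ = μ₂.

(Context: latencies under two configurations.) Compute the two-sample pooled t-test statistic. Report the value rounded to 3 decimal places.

x̄₁=48.750, s₁=7.545, n₁=12
x̄₂=41.042, s₂=6.740, n₂=24
s_p² = [11·7.545² + 23·6.740²]/34 = 49.1532
SE = √(s_p²·(1/12+1/24)) = 2.4787
t = (48.750−41.042)/2.4787 = 3.1098
df = 34

test statistic = 3.110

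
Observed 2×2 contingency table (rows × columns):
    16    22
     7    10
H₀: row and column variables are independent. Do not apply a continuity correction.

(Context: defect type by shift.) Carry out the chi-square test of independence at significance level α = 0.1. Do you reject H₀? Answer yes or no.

Row totals [38, 17], col totals [23, 32], n=55
χ² = (16−15.89)²/15.89 + (22−22.11)²/22.11 + (7−7.11)²/7.11 + (10−9.89)²/9.89 = 0.0042
df = 1
p-value (upper-tail) = 0.94855
At α=0.1: p ≥ α → fail to reject H₀

reject H₀: no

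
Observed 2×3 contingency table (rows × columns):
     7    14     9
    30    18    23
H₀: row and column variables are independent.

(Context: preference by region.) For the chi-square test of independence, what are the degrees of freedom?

degrees of freedom = 2

df = (r−1)(c−1) = (2−1)·(3−1) = 2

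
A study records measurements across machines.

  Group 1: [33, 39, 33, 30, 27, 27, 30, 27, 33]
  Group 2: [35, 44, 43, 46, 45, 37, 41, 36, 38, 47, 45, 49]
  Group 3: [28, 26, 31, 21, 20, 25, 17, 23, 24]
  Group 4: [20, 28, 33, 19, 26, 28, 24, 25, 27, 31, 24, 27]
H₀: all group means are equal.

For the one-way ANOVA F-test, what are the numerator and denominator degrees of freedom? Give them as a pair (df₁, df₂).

k = 4 groups, N = 42 total
df = (k−1, N−k) = (4−1, 42−4) = (3, 38)

degrees of freedom = [3, 38]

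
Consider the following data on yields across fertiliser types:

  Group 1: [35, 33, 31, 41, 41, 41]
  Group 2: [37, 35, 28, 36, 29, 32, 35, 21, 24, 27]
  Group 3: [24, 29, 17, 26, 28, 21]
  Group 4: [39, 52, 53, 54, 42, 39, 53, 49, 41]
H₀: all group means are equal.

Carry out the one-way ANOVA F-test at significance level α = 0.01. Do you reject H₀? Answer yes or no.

reject H₀: yes

Group means [37.00, 30.40, 24.17, 46.89], grand mean 35.258
SSB = Σnᵢ(x̄ᵢ−x̄)² = 2209.813; SSW = ΣΣ(x−x̄ᵢ)² = 814.122
MSB = 2209.813/3 = 736.6044; MSW = 814.122/27 = 30.1527
F = MSB/MSW = 24.4292
df = (3, 27)
p-value (upper-tail) = 0.00000
At α=0.01: p < α → reject H₀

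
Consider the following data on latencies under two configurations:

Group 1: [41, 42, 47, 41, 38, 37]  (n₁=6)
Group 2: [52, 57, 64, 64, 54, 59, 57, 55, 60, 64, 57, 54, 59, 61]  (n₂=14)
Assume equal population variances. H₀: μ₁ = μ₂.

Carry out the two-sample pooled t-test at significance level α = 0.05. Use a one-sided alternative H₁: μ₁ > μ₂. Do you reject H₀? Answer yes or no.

x̄₁=41.000, s₁=3.521, n₁=6
x̄₂=58.357, s₂=3.934, n₂=14
s_p² = [5·3.521² + 13·3.934²]/18 = 14.6230
SE = √(s_p²·(1/6+1/14)) = 1.8659
t = (41.000−58.357)/1.8659 = -9.3022
df = 18
p-value (one-sided, H₁ greater) = 1.00000
At α=0.05: p ≥ α → fail to reject H₀

reject H₀: no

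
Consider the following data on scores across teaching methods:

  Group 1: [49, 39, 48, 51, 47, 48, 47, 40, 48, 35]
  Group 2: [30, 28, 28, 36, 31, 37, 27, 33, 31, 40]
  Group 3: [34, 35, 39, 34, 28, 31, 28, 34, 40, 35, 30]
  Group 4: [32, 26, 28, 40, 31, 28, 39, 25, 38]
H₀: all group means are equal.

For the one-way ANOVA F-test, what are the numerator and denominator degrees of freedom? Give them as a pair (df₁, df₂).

k = 4 groups, N = 40 total
df = (k−1, N−k) = (4−1, 40−4) = (3, 36)

degrees of freedom = [3, 36]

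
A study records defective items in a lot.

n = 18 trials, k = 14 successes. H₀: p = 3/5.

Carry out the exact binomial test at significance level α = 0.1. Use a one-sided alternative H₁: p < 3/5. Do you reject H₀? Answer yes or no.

reject H₀: no

Exact binomial: n=18, k=14, p₀=3/5=0.6000
P(X≤14) from Σ C(n,i)·p₀^i·(1−p₀)^(n−i)
p-value (one-sided, H₁ less) = 0.96722
At α=0.1: p ≥ α → fail to reject H₀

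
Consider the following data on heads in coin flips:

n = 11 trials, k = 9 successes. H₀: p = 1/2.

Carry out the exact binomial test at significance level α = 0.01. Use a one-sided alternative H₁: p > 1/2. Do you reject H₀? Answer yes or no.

Exact binomial: n=11, k=9, p₀=1/2=0.5000
P(X≥9) from Σ C(n,i)·p₀^i·(1−p₀)^(n−i)
p-value (one-sided, H₁ greater) = 0.03271
At α=0.01: p ≥ α → fail to reject H₀

reject H₀: no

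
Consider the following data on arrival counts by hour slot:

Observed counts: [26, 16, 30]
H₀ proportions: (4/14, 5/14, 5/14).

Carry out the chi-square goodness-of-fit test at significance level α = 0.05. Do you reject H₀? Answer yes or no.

reject H₀: no

n = 72; E_i = n·p_i = [20.57, 25.71, 25.71]
χ² = (26−20.57)²/20.57 + (16−25.71)²/25.71 + (30−25.71)²/25.71 = 5.8167
df = 2
p-value (upper-tail) = 0.05457
At α=0.05: p ≥ α → fail to reject H₀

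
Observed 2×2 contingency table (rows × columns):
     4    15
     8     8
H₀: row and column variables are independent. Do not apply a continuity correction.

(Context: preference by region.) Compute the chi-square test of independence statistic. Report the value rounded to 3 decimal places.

Row totals [19, 16], col totals [12, 23], n=35
χ² = (4−6.51)²/6.51 + (15−12.49)²/12.49 + (8−5.49)²/5.49 + (8−10.51)²/10.51 = 3.2304
df = 1

test statistic = 3.230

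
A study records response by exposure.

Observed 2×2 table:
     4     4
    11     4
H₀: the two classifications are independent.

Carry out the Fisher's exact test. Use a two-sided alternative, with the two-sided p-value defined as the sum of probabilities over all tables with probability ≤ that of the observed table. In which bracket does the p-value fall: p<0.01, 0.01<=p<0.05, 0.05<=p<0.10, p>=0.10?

p-value bracket: p>=0.10

Margins: r₁=8, r₂=15, c₁=15, c₂=8, n=23
p_obs = C(8,4)·C(15,11)/C(23,15); sum pmf over tables with pmf ≤ p_obs
p-value (two-sided) = 0.37120
→ bracket: p>=0.10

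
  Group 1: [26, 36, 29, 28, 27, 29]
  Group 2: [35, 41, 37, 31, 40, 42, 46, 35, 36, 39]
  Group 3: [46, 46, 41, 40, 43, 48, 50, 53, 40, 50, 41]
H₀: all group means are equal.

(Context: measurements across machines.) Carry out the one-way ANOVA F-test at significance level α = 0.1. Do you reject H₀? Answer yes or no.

Group means [29.17, 38.20, 45.27], grand mean 39.074
SSB = Σnᵢ(x̄ᵢ−x̄)² = 1019.237; SSW = ΣΣ(x−x̄ᵢ)² = 438.615
MSB = 1019.237/2 = 509.6184; MSW = 438.615/24 = 18.2756
F = MSB/MSW = 27.8851
df = (2, 24)
p-value (upper-tail) = 0.00000
At α=0.1: p < α → reject H₀

reject H₀: yes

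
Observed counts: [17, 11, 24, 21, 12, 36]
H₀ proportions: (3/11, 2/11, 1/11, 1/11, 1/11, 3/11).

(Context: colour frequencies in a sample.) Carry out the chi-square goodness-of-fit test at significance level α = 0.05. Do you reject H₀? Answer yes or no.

n = 121; E_i = n·p_i = [33.00, 22.00, 11.00, 11.00, 11.00, 33.00]
χ² = (17−33.00)²/33.00 + (11−22.00)²/22.00 + (24−11.00)²/11.00 + (21−11.00)²/11.00 + (12−11.00)²/11.00 + (36−33.00)²/33.00 = 38.0758
df = 5
p-value (upper-tail) = 0.00000
At α=0.05: p < α → reject H₀

reject H₀: yes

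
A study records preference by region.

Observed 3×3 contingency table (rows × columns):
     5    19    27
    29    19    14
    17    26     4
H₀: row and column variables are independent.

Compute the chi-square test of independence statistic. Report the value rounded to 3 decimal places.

Row totals [51, 62, 47], col totals [51, 64, 45], n=160
χ² = (5−16.26)²/16.26 + (19−20.40)²/20.40 + (27−14.34)²/14.34 + (29−19.76)²/19.76 + (19−24.80)²/24.80 + (14−17.44)²/17.44 + (17−14.98)²/14.98 + (26−18.80)²/18.80 + (4−13.22)²/13.22 = 34.8680
df = 4

test statistic = 34.868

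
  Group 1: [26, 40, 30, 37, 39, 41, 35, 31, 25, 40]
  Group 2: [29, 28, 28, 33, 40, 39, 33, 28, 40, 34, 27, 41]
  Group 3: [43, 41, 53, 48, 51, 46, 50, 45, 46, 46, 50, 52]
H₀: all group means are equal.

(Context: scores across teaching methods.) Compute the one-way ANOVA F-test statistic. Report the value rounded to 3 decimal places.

test statistic = 28.626

Group means [34.40, 33.33, 47.58], grand mean 38.676
SSB = Σnᵢ(x̄ᵢ−x̄)² = 1477.458; SSW = ΣΣ(x−x̄ᵢ)² = 799.983
MSB = 1477.458/2 = 738.7289; MSW = 799.983/31 = 25.8059
F = MSB/MSW = 28.6263
df = (2, 31)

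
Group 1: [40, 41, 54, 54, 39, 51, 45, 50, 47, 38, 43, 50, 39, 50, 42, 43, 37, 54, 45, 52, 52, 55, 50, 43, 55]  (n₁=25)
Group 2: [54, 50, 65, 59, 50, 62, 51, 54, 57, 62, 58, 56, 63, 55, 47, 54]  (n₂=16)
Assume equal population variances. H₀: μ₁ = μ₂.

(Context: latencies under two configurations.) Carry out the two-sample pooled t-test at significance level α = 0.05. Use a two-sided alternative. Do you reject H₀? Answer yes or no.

reject H₀: yes

x̄₁=46.760, s₁=5.953, n₁=25
x̄₂=56.062, s₂=5.209, n₂=16
s_p² = [24·5.953² + 15·5.209²]/39 = 32.2435
SE = √(s_p²·(1/25+1/16)) = 1.8180
t = (46.760−56.062)/1.8180 = -5.1170
df = 39
p-value (two-sided) = 0.00001
At α=0.05: p < α → reject H₀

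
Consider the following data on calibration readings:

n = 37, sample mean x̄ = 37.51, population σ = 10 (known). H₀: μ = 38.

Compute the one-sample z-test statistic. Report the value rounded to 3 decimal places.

test statistic = -0.298

SE = σ/√n = 10/√37 = 1.6440
z = (x̄−μ₀)/SE = (37.51−38)/1.6440 = -0.2981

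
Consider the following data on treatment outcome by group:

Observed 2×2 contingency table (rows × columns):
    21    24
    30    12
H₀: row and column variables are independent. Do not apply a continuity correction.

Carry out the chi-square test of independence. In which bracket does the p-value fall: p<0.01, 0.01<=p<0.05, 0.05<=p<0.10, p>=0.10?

p-value bracket: 0.01<=p<0.05

Row totals [45, 42], col totals [51, 36], n=87
χ² = (21−26.38)²/26.38 + (24−18.62)²/18.62 + (30−24.62)²/24.62 + (12−17.38)²/17.38 = 5.4913
df = 1
p-value (upper-tail) = 0.01911
→ bracket: 0.01<=p<0.05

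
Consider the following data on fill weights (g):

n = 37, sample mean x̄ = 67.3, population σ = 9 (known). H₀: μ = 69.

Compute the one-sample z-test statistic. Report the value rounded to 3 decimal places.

SE = σ/√n = 9/√37 = 1.4796
z = (x̄−μ₀)/SE = (67.3−69)/1.4796 = -1.1490

test statistic = -1.149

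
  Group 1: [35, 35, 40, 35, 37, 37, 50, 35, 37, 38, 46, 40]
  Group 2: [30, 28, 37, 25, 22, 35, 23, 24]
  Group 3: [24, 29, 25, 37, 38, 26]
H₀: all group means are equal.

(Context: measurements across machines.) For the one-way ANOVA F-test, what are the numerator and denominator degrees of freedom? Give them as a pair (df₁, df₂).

degrees of freedom = [2, 23]

k = 3 groups, N = 26 total
df = (k−1, N−k) = (3−1, 26−3) = (2, 23)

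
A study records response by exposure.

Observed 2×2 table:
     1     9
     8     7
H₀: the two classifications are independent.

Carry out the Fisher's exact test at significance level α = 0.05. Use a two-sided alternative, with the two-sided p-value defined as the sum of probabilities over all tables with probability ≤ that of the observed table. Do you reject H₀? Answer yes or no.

reject H₀: yes

Margins: r₁=10, r₂=15, c₁=9, c₂=16, n=25
p_obs = C(10,1)·C(15,8)/C(25,9); sum pmf over tables with pmf ≤ p_obs
p-value (two-sided) = 0.04045
At α=0.05: p < α → reject H₀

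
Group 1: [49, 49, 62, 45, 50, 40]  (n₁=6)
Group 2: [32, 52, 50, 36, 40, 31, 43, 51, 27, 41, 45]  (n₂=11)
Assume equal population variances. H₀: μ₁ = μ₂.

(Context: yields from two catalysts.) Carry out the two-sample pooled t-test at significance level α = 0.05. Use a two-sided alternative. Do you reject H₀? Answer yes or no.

x̄₁=49.167, s₁=7.305, n₁=6
x̄₂=40.727, s₂=8.510, n₂=11
s_p² = [5·7.305² + 10·8.510²]/15 = 66.0677
SE = √(s_p²·(1/6+1/11)) = 4.1252
t = (49.167−40.727)/4.1252 = 2.0458
df = 15
p-value (two-sided) = 0.05873
At α=0.05: p ≥ α → fail to reject H₀

reject H₀: no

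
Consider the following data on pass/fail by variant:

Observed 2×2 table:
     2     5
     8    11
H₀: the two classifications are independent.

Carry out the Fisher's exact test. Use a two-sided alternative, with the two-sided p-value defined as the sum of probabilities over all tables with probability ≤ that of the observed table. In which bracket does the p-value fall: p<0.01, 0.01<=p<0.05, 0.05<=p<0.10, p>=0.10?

p-value bracket: p>=0.10

Margins: r₁=7, r₂=19, c₁=10, c₂=16, n=26
p_obs = C(7,2)·C(19,8)/C(26,10); sum pmf over tables with pmf ≤ p_obs
p-value (two-sided) = 0.66798
→ bracket: p>=0.10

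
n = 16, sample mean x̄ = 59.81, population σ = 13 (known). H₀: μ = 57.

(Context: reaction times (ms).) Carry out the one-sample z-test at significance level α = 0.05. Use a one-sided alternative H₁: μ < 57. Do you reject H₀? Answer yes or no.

reject H₀: no

SE = σ/√n = 13/√16 = 3.2500
z = (x̄−μ₀)/SE = (59.81−57)/3.2500 = 0.8646
p-value (one-sided, H₁ less) = 0.80638
At α=0.05: p ≥ α → fail to reject H₀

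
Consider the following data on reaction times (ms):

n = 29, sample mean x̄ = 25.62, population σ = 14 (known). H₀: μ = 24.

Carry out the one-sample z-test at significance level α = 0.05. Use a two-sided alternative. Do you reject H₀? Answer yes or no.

SE = σ/√n = 14/√29 = 2.5997
z = (x̄−μ₀)/SE = (25.62−24)/2.5997 = 0.6231
p-value (two-sided) = 0.53319
At α=0.05: p ≥ α → fail to reject H₀

reject H₀: no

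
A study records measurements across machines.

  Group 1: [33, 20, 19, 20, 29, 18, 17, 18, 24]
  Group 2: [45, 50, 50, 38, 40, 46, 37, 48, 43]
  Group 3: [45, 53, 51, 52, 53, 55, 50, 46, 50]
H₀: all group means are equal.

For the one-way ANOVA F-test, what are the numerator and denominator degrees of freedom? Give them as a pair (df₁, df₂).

degrees of freedom = [2, 24]

k = 3 groups, N = 27 total
df = (k−1, N−k) = (3−1, 27−3) = (2, 24)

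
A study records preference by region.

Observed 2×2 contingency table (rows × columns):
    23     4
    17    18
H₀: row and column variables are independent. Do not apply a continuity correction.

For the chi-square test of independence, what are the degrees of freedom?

df = (r−1)(c−1) = (2−1)·(2−1) = 1

degrees of freedom = 1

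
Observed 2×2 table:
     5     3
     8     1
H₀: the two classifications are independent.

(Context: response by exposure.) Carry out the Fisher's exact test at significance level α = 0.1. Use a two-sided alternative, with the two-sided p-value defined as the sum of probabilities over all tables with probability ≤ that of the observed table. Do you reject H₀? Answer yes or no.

Margins: r₁=8, r₂=9, c₁=13, c₂=4, n=17
p_obs = C(8,5)·C(9,8)/C(17,13); sum pmf over tables with pmf ≤ p_obs
p-value (two-sided) = 0.29412
At α=0.1: p ≥ α → fail to reject H₀

reject H₀: no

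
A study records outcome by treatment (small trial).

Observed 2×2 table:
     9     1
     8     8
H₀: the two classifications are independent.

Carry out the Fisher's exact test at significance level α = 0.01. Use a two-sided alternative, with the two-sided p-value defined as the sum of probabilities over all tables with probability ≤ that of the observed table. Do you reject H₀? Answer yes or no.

reject H₀: no

Margins: r₁=10, r₂=16, c₁=17, c₂=9, n=26
p_obs = C(10,9)·C(16,8)/C(26,17); sum pmf over tables with pmf ≤ p_obs
p-value (two-sided) = 0.08733
At α=0.01: p ≥ α → fail to reject H₀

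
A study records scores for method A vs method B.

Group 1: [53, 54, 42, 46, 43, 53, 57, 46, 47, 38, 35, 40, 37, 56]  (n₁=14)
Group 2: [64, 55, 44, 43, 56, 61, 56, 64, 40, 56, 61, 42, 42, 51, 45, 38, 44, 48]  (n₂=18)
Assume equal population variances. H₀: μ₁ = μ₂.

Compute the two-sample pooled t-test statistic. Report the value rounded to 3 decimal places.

test statistic = -1.494

x̄₁=46.214, s₁=7.392, n₁=14
x̄₂=50.556, s₂=8.692, n₂=18
s_p² = [13·7.392² + 17·8.692²]/30 = 66.4934
SE = √(s_p²·(1/14+1/18)) = 2.9058
t = (46.214−50.556)/2.9058 = -1.4940
df = 30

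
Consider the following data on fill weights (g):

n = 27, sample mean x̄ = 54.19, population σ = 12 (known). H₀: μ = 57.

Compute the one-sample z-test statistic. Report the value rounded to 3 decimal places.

test statistic = -1.217

SE = σ/√n = 12/√27 = 2.3094
z = (x̄−μ₀)/SE = (54.19−57)/2.3094 = -1.2168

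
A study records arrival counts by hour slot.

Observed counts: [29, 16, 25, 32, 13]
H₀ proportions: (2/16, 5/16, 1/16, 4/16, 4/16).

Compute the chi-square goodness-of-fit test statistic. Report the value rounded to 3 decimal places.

test statistic = 79.080

n = 115; E_i = n·p_i = [14.38, 35.94, 7.19, 28.75, 28.75]
χ² = (29−14.38)²/14.38 + (16−35.94)²/35.94 + (25−7.19)²/7.19 + (32−28.75)²/28.75 + (13−28.75)²/28.75 = 79.0800
df = 4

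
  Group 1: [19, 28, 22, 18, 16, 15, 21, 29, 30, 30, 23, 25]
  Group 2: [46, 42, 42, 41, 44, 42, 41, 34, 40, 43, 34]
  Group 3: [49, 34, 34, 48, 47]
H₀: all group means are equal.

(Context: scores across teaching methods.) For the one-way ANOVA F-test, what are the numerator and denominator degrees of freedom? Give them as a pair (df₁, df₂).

k = 3 groups, N = 28 total
df = (k−1, N−k) = (3−1, 28−3) = (2, 25)

degrees of freedom = [2, 25]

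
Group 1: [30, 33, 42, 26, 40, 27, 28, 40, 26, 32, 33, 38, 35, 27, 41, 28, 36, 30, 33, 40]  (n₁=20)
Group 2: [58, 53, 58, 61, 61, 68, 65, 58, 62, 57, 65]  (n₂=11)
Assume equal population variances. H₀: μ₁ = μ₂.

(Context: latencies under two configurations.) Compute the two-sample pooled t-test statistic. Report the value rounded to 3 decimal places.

x̄₁=33.250, s₁=5.466, n₁=20
x̄₂=60.545, s₂=4.321, n₂=11
s_p² = [19·5.466² + 10·4.321²]/29 = 26.0165
SE = √(s_p²·(1/20+1/11)) = 1.9147
t = (33.250−60.545)/1.9147 = -14.2560
df = 29

test statistic = -14.256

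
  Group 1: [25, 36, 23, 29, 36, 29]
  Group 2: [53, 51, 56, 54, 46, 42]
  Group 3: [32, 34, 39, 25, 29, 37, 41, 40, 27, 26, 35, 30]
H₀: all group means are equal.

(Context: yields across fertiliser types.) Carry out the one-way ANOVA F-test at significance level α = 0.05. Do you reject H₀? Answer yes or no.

Group means [29.67, 50.33, 32.92], grand mean 36.458
SSB = Σnᵢ(x̄ᵢ−x̄)² = 1582.375; SSW = ΣΣ(x−x̄ᵢ)² = 633.583
MSB = 1582.375/2 = 791.1875; MSW = 633.583/21 = 30.1706
F = MSB/MSW = 26.2238
df = (2, 21)
p-value (upper-tail) = 0.00000
At α=0.05: p < α → reject H₀

reject H₀: yes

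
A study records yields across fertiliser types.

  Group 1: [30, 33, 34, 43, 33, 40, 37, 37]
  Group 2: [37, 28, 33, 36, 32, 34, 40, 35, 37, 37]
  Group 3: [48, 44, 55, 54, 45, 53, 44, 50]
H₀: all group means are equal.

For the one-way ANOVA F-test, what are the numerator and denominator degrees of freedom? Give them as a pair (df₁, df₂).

degrees of freedom = [2, 23]

k = 3 groups, N = 26 total
df = (k−1, N−k) = (3−1, 26−3) = (2, 23)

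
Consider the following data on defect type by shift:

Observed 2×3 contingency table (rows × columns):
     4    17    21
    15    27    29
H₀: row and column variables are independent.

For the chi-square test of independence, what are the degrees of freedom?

degrees of freedom = 2

df = (r−1)(c−1) = (2−1)·(3−1) = 2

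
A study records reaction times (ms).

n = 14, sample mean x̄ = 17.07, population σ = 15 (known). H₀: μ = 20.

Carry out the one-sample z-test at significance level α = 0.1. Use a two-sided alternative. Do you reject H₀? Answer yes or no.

SE = σ/√n = 15/√14 = 4.0089
z = (x̄−μ₀)/SE = (17.07−20)/4.0089 = -0.7309
p-value (two-sided) = 0.46486
At α=0.1: p ≥ α → fail to reject H₀

reject H₀: no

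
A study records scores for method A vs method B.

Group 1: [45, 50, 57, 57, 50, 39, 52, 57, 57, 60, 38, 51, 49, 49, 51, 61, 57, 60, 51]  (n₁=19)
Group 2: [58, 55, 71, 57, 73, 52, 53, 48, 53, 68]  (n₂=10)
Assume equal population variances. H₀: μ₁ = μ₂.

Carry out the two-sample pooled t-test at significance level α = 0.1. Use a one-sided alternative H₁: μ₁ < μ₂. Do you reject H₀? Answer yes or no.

x̄₁=52.158, s₁=6.568, n₁=19
x̄₂=58.800, s₂=8.715, n₂=10
s_p² = [18·6.568² + 9·8.715²]/27 = 54.0788
SE = √(s_p²·(1/19+1/10)) = 2.8730
t = (52.158−58.800)/2.8730 = -2.3119
df = 27
p-value (one-sided, H₁ less) = 0.01432
At α=0.1: p < α → reject H₀

reject H₀: yes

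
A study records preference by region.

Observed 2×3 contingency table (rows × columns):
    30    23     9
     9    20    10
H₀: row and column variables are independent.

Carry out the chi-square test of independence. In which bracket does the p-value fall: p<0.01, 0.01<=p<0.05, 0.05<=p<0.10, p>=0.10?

p-value bracket: 0.01<=p<0.05

Row totals [62, 39], col totals [39, 43, 19], n=101
χ² = (30−23.94)²/23.94 + (23−26.40)²/26.40 + (9−11.66)²/11.66 + (9−15.06)²/15.06 + (20−16.60)²/16.60 + (10−7.34)²/7.34 = 6.6783
df = 2
p-value (upper-tail) = 0.03547
→ bracket: 0.01<=p<0.05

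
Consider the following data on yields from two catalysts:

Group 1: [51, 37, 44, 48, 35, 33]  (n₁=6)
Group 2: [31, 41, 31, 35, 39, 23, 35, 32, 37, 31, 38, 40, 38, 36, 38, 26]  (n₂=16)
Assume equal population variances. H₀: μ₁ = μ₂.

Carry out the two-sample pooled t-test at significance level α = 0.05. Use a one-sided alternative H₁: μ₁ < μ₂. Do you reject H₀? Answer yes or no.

reject H₀: no

x̄₁=41.333, s₁=7.394, n₁=6
x̄₂=34.438, s₂=5.072, n₂=16
s_p² = [5·7.394² + 15·5.072²]/20 = 32.9635
SE = √(s_p²·(1/6+1/16)) = 2.7485
t = (41.333−34.438)/2.7485 = 2.5090
df = 20
p-value (one-sided, H₁ less) = 0.98958
At α=0.05: p ≥ α → fail to reject H₀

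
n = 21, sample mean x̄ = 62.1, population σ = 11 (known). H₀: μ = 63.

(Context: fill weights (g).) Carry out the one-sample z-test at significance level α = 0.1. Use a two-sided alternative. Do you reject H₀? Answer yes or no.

SE = σ/√n = 11/√21 = 2.4004
z = (x̄−μ₀)/SE = (62.1−63)/2.4004 = -0.3749
p-value (two-sided) = 0.70771
At α=0.1: p ≥ α → fail to reject H₀

reject H₀: no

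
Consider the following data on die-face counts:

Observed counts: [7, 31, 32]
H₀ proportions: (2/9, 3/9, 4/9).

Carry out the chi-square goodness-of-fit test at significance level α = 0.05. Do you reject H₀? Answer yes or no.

n = 70; E_i = n·p_i = [15.56, 23.33, 31.11]
χ² = (7−15.56)²/15.56 + (31−23.33)²/23.33 + (32−31.11)²/31.11 = 7.2500
df = 2
p-value (upper-tail) = 0.02665
At α=0.05: p < α → reject H₀

reject H₀: yes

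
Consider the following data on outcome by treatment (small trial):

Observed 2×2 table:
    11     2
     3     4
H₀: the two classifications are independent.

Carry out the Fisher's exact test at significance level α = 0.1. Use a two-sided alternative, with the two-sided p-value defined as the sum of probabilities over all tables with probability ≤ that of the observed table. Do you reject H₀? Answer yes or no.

reject H₀: no

Margins: r₁=13, r₂=7, c₁=14, c₂=6, n=20
p_obs = C(13,11)·C(7,3)/C(20,14); sum pmf over tables with pmf ≤ p_obs
p-value (two-sided) = 0.12193
At α=0.1: p ≥ α → fail to reject H₀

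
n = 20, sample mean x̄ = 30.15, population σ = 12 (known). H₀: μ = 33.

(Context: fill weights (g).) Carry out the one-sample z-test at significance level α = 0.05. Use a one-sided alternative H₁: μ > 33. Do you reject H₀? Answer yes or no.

reject H₀: no

SE = σ/√n = 12/√20 = 2.6833
z = (x̄−μ₀)/SE = (30.15−33)/2.6833 = -1.0621
p-value (one-sided, H₁ greater) = 0.85591
At α=0.05: p ≥ α → fail to reject H₀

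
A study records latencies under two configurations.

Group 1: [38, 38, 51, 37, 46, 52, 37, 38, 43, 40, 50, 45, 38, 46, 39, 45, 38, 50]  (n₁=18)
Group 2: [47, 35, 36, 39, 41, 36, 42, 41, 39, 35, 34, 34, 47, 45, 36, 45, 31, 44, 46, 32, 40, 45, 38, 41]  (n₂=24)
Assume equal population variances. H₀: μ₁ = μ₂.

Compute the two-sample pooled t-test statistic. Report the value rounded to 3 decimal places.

x̄₁=42.833, s₁=5.371, n₁=18
x̄₂=39.542, s₂=4.881, n₂=24
s_p² = [17·5.371² + 23·4.881²]/40 = 25.9615
SE = √(s_p²·(1/18+1/24)) = 1.5887
t = (42.833−39.542)/1.5887 = 2.0719
df = 40

test statistic = 2.072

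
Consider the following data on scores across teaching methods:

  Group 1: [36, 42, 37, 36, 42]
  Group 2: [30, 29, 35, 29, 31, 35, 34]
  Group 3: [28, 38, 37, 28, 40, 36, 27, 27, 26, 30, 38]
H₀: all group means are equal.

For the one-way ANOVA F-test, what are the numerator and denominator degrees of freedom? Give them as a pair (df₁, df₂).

degrees of freedom = [2, 20]

k = 3 groups, N = 23 total
df = (k−1, N−k) = (3−1, 23−3) = (2, 20)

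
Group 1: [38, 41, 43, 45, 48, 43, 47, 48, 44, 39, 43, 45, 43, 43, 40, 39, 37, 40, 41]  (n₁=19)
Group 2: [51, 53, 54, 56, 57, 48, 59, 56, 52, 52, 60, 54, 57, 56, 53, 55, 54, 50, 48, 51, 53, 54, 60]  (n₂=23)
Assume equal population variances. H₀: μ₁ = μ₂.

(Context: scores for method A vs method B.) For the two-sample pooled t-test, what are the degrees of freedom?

df = n₁ + n₂ − 2 = 19 + 23 − 2 = 40

degrees of freedom = 40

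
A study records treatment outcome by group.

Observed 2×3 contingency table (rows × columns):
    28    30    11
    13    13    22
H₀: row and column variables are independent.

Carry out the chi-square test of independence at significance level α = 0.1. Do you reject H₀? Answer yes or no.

reject H₀: yes

Row totals [69, 48], col totals [41, 43, 33], n=117
χ² = (28−24.18)²/24.18 + (30−25.36)²/25.36 + (11−19.46)²/19.46 + (13−16.82)²/16.82 + (13−17.64)²/17.64 + (22−13.54)²/13.54 = 12.5092
df = 2
p-value (upper-tail) = 0.00192
At α=0.1: p < α → reject H₀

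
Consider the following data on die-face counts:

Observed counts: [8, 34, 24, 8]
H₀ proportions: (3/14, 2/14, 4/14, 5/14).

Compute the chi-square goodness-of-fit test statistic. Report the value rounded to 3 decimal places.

test statistic = 69.052

n = 74; E_i = n·p_i = [15.86, 10.57, 21.14, 26.43]
χ² = (8−15.86)²/15.86 + (34−10.57)²/10.57 + (24−21.14)²/21.14 + (8−26.43)²/26.43 = 69.0523
df = 3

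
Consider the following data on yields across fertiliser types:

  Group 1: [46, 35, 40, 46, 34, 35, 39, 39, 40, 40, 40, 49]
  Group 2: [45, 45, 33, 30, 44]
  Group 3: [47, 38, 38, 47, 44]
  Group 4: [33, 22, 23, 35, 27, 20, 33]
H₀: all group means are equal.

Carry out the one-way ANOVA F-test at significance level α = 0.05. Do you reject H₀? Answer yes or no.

reject H₀: yes

Group means [40.25, 39.40, 42.80, 27.57], grand mean 37.483
SSB = Σnᵢ(x̄ᵢ−x̄)² = 939.277; SSW = ΣΣ(x−x̄ᵢ)² = 759.964
MSB = 939.277/3 = 313.0924; MSW = 759.964/25 = 30.3986
F = MSB/MSW = 10.2996
df = (3, 25)
p-value (upper-tail) = 0.00013
At α=0.05: p < α → reject H₀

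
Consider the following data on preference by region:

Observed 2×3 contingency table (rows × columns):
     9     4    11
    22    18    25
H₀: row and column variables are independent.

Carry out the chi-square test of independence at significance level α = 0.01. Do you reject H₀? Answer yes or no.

Row totals [24, 65], col totals [31, 22, 36], n=89
χ² = (9−8.36)²/8.36 + (4−5.93)²/5.93 + (11−9.71)²/9.71 + (22−22.64)²/22.64 + (18−16.07)²/16.07 + (25−26.29)²/26.29 = 1.1647
df = 2
p-value (upper-tail) = 0.55859
At α=0.01: p ≥ α → fail to reject H₀

reject H₀: no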